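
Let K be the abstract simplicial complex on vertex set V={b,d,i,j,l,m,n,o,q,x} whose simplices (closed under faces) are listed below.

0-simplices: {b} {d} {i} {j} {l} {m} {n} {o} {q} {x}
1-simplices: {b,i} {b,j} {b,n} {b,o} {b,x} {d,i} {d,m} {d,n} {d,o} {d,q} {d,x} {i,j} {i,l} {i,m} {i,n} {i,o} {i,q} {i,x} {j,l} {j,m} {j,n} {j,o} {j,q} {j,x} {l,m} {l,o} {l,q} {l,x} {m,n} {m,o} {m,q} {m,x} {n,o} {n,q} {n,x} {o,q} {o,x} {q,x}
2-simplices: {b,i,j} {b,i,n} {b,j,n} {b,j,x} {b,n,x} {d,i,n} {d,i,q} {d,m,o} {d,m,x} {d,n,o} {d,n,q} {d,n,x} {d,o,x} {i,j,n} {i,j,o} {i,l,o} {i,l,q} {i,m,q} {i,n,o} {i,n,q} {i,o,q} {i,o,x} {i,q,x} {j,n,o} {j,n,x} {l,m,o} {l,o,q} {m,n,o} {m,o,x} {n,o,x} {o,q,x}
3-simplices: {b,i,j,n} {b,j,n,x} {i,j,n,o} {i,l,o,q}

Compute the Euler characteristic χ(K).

n_0=10 n_1=38 n_2=31 n_3=4
χ=+10−38+31−4=-1

χ(K)=-1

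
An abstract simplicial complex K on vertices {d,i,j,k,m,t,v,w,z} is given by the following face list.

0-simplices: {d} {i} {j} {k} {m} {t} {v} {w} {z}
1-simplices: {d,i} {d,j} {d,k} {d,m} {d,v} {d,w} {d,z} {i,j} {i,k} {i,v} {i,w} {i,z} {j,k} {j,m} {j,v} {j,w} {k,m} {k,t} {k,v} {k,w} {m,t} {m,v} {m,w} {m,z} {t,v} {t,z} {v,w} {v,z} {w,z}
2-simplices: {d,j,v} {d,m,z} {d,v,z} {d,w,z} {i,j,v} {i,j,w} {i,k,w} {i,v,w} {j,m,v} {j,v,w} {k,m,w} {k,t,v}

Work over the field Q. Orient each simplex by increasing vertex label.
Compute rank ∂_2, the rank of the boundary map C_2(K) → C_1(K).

rank∂_2=11

n_0=9 n_1=29 n_2=12  [Q]
∂1: piv[di,dj,dk,dm,dv,dw,dz,kt] rk=8  ker:ij,ik,iv,iw,iz,jk,jm,jv,jw,km,kv,kw,mt,mv,mw,mz,tv,tz,vw,vz,wz
∂2: piv[djv,dmz,dvz,dwz,ijv,ijw,ikw,ivw,jmv,kmw,ktv] rk=11  ker:jvw
rk∂_2=11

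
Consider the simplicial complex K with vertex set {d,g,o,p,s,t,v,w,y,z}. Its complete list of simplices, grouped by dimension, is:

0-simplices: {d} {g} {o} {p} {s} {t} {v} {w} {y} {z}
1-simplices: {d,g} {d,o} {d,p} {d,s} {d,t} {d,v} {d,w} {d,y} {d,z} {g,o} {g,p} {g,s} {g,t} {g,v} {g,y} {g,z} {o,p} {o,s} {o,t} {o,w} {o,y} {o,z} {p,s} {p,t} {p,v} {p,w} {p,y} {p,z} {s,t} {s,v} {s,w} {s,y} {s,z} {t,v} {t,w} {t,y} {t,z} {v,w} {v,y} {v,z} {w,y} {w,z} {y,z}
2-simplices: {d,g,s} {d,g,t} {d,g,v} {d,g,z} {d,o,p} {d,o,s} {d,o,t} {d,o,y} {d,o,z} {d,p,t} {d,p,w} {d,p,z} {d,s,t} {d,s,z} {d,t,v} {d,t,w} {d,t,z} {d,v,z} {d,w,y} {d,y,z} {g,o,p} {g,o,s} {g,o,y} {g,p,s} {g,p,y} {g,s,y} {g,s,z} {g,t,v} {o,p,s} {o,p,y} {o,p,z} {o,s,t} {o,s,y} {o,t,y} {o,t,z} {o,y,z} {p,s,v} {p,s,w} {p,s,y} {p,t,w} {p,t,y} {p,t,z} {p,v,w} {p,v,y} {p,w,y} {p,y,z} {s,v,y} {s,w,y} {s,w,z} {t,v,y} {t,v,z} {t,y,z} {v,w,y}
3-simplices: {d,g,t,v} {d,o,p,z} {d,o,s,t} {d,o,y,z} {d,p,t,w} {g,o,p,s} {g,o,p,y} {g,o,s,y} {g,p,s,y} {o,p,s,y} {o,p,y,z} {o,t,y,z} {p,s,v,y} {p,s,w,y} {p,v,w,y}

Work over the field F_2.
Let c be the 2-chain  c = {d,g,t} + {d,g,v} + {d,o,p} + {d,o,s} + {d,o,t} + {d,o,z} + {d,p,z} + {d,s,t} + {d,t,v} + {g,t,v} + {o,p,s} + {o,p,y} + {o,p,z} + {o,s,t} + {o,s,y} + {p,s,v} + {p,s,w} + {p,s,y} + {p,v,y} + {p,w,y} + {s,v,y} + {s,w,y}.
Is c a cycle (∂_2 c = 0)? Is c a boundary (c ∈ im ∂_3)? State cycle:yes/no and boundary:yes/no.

cycle:yes boundary:yes

n_0=10 n_1=43 n_2=53 n_3=15  [Z2]
∂1: piv[dg,do,dp,ds,dt,dv,dw,dy,dz] rk=9  ker:go,gp,gs,gt,gv,gy,gz,op,os,ot,ow,oy,oz,ps,pt,pv,pw,py,pz,st,sv,sw,sy,sz,tv,tw,ty,tz,vw,vy,vz,wy,wz,yz
∂2: piv[dgs,dgt,dgv,dgz,dop,dos,dot,doy,doz,dpt,dpw,dpz,dst,dsz,dtv,dtw,dtz,dvz,dwy,dyz,gop,gos,goy,gps,gpy,gsy,oty,psv,psw,pvw,pvy,swz,tvy] rk=33  ker:gsz,gtv,ops,opy,opz,ost,osy,otz,oyz,psy,ptw,pty,ptz,pwy,pyz,svy,swy,tvz,tyz,vwy
∂3: piv[dgtv,dopz,dost,doyz,dptw,gops,gopy,gosy,gpsy,opyz,otyz,psvy,pswy,pvwy] rk=14  ker:opsy
∂2c = 0
c vs im∂3: reduces to 0 ⇒ boundary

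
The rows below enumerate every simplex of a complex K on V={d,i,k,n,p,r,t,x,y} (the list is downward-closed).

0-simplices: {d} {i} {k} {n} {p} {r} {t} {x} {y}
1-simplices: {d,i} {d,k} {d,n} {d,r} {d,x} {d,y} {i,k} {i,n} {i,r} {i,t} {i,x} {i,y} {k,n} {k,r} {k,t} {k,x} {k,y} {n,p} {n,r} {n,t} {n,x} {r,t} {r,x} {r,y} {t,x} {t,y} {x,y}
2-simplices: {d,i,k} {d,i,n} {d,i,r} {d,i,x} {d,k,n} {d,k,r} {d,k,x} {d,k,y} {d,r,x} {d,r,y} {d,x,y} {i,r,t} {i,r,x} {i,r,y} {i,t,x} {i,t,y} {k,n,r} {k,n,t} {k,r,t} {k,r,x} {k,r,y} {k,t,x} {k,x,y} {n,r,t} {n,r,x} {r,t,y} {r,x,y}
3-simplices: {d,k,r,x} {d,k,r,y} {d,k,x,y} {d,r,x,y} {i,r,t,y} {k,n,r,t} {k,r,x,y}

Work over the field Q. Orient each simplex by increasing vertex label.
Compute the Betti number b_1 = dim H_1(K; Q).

n_0=9 n_1=27 n_2=27 n_3=7  [Q]
∂1: piv[di,dk,dn,dr,dx,dy,it,np] rk=8  ker:ik,in,ir,ix,iy,kn,kr,kt,kx,ky,nr,nt,nx,rt,rx,ry,tx,ty,xy
∂2: piv[dik,din,dir,dix,dkn,dkr,dkx,dky,drx,dry,dxy,irt,iry,itx,ity,knr,knt,krt,nrx] rk=19  ker:irx,krx,kry,ktx,kxy,nrt,rty,rxy
∂3: piv[dkrx,dkry,dkxy,drxy,irty,knrt] rk=6  ker:krxy
b_1=(27−8)−19=0

b_1=0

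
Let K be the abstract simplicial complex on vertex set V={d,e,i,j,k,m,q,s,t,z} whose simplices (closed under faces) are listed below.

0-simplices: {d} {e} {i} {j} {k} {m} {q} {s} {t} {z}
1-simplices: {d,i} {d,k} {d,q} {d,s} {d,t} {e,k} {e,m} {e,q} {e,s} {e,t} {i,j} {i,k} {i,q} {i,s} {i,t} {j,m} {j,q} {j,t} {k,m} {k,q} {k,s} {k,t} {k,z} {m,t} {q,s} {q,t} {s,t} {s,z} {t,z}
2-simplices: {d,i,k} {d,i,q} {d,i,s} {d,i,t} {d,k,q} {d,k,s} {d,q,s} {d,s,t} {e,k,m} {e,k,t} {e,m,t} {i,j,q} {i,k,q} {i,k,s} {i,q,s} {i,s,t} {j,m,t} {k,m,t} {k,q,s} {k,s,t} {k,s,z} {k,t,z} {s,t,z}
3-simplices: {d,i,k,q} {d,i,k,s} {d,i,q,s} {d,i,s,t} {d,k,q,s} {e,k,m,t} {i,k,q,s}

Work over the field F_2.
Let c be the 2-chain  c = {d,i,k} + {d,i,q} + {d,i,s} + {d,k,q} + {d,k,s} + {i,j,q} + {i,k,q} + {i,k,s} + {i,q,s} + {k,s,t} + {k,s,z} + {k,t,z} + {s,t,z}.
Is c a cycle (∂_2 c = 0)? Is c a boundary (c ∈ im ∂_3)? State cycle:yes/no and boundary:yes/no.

cycle:no boundary:no

n_0=10 n_1=29 n_2=23 n_3=7  [Z2]
∂1: piv[di,dk,dq,ds,dt,ek,em,ij,kz] rk=9  ker:eq,es,et,ik,iq,is,it,jm,jq,jt,km,kq,ks,kt,mt,qs,qt,st,sz,tz
∂2: piv[dik,diq,dis,dit,dkq,dks,dqs,dst,ekm,ekt,emt,ijq,jmt,kst,ksz,ktz] rk=16  ker:ikq,iks,iqs,ist,kmt,kqs,stz
∂3: piv[dikq,diks,diqs,dist,dkqs,ekmt] rk=6  ker:ikqs
∂2c = {d,i} + {d,k} + {i,j} + {i,k} + {i,s} + {j,q} + {q,s}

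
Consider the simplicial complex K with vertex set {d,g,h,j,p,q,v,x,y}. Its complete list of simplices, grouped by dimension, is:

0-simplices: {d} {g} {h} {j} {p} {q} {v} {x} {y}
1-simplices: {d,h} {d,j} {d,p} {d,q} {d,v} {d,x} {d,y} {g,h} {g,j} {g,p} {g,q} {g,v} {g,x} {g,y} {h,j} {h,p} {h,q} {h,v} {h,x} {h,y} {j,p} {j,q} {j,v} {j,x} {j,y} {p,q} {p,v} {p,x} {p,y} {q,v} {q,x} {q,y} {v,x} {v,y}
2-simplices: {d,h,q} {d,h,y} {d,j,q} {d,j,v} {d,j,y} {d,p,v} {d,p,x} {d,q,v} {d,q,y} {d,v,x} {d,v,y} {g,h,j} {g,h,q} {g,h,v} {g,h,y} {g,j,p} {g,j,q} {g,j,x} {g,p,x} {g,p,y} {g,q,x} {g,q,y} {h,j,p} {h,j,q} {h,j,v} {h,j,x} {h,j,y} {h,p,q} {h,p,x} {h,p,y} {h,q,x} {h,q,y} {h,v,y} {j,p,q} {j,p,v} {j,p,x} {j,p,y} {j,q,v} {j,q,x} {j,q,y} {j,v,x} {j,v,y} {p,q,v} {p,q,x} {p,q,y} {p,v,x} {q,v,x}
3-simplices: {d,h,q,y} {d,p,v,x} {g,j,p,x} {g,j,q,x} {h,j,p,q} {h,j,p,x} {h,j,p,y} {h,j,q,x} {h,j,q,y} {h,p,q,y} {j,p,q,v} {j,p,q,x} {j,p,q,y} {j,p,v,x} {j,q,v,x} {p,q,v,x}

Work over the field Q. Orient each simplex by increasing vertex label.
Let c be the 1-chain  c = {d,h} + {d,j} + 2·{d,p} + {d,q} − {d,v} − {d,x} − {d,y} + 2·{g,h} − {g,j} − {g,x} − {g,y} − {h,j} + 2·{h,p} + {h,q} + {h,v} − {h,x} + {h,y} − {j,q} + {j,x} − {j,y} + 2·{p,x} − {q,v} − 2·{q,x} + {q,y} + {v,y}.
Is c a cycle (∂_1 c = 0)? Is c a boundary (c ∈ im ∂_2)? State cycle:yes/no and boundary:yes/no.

cycle:no boundary:no

n_0=9 n_1=34 n_2=47 n_3=16  [Q]
∂1: piv[dh,dj,dp,dq,dv,dx,dy,gh] rk=8  ker:gj,gp,gq,gv,gx,gy,hj,hp,hq,hv,hx,hy,jp,jq,jv,jx,jy,pq,pv,px,py,qv,qx,qy,vx,vy
∂2: piv[dhq,dhy,djq,djv,djy,dpv,dpx,dqv,dqy,dvx,dvy,ghj,ghq,ghv,ghy,gjp,gjq,gjx,gpx,gpy,gqx,hjp,hjv,hjx,hpq,jpv] rk=26  ker:gqy,hjq,hjy,hpx,hpy,hqx,hqy,hvy,jpq,jpx,jpy,jqv,jqx,jqy,jvx,jvy,pqv,pqx,pqy,pvx,qvx
∂3: piv[dhqy,dpvx,gjpx,gjqx,hjpq,hjpx,hjpy,hjqx,hjqy,hpqy,jpqv,jpqx,jpvx,jqvx] rk=14  ker:jpqy,pqvx
∂1c = −2·{d} + {g} + 2·{p} + 3·{q} − 2·{v} − 2·{x}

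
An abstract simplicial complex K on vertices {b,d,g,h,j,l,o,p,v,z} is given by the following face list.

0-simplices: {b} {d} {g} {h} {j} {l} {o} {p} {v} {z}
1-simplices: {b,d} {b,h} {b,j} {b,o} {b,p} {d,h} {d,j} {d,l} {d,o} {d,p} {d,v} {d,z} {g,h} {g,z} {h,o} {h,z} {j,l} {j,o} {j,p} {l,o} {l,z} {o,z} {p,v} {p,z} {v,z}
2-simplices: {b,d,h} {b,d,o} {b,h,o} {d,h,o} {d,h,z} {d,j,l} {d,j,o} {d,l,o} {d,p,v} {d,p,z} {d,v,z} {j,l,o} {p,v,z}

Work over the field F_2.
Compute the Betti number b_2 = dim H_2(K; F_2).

n_0=10 n_1=25 n_2=13  [Z2]
∂1: piv[bd,bh,bj,bo,bp,dl,dv,dz,gh] rk=9  ker:dh,dj,do,dp,gz,ho,hz,jl,jo,jp,lo,lz,oz,pv,pz,vz
∂2: piv[bdh,bdo,bho,dhz,djl,djo,dlo,dpv,dpz,dvz] rk=10  ker:dho,jlo,pvz
b_2=(13−10)−0=3

b_2=3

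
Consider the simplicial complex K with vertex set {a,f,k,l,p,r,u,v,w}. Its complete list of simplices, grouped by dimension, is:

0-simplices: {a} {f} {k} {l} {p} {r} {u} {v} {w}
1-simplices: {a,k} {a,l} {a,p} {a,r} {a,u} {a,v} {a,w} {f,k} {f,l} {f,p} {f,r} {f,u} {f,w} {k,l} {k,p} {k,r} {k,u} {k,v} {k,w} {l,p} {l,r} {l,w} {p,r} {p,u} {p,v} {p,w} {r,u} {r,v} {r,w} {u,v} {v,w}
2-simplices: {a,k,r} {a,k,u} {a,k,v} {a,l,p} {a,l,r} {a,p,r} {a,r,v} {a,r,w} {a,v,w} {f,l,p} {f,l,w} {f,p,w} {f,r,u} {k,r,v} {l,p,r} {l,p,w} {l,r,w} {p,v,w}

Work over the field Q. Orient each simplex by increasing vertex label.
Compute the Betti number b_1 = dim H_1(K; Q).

b_1=8

n_0=9 n_1=31 n_2=18  [Q]
∂1: piv[ak,al,ap,ar,au,av,aw,fk] rk=8  ker:fl,fp,fr,fu,fw,kl,kp,kr,ku,kv,kw,lp,lr,lw,pr,pu,pv,pw,ru,rv,rw,uv,vw
∂2: piv[akr,aku,akv,alp,alr,apr,arv,arw,avw,flp,flw,fpw,fru,lrw,pvw] rk=15  ker:krv,lpr,lpw
b_1=(31−8)−15=8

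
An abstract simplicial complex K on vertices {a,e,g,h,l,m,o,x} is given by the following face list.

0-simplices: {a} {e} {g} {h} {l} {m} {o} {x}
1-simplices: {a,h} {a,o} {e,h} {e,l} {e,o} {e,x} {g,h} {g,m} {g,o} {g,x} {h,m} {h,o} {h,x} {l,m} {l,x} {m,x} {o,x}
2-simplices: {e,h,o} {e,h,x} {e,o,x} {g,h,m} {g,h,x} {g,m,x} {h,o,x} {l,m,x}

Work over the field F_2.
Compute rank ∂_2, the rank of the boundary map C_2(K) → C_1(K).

rank∂_2=7

n_0=8 n_1=17 n_2=8  [Z2]
∂1: piv[ah,ao,eh,el,ex,gh,gm] rk=7  ker:eo,go,gx,hm,ho,hx,lm,lx,mx,ox
∂2: piv[eho,ehx,eox,ghm,ghx,gmx,lmx] rk=7  ker:hox
rk∂_2=7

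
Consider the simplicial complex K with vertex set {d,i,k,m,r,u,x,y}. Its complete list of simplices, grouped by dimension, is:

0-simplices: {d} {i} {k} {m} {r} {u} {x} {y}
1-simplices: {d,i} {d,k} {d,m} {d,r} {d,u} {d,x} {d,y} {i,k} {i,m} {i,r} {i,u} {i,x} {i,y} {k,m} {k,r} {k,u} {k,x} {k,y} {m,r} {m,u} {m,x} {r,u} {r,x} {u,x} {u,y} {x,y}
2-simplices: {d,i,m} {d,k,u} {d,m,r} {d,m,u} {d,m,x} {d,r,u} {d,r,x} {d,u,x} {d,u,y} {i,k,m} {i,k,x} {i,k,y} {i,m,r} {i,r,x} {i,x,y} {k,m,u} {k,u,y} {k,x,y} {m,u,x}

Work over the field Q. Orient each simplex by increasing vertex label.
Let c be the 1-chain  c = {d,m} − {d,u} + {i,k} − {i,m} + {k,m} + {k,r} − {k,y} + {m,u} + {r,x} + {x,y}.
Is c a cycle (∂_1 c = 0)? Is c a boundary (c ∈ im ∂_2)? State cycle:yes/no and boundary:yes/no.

n_0=8 n_1=26 n_2=19  [Q]
∂1: piv[di,dk,dm,dr,du,dx,dy] rk=7  ker:ik,im,ir,iu,ix,iy,km,kr,ku,kx,ky,mr,mu,mx,ru,rx,ux,uy,xy
∂2: piv[dim,dku,dmr,dmu,dmx,dru,drx,dux,duy,ikm,ikx,iky,imr,irx,ixy,kmu,kuy] rk=17  ker:kxy,mux
∂1c = 0
c vs im∂2: residual ≠ 0 ⇒ not boundary

cycle:yes boundary:no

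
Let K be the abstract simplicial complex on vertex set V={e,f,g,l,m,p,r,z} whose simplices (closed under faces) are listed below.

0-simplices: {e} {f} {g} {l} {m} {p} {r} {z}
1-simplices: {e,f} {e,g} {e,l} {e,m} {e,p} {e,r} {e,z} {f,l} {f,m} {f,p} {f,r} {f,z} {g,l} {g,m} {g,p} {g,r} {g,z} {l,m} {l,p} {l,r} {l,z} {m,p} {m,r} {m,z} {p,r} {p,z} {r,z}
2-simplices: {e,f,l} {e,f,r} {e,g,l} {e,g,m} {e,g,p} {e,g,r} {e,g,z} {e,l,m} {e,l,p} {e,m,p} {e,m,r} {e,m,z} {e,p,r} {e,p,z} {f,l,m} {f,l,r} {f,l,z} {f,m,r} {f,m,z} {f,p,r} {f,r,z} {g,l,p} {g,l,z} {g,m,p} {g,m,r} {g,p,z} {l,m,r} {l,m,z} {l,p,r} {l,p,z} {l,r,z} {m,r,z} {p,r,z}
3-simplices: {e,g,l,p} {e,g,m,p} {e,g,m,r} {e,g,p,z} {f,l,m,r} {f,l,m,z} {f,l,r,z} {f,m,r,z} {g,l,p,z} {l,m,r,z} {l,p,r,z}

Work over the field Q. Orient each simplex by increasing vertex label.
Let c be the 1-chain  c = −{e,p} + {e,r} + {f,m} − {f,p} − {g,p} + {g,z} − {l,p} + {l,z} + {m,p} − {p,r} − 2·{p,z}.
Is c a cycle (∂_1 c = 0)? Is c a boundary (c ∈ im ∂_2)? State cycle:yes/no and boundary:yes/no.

n_0=8 n_1=27 n_2=33 n_3=11  [Q]
∂1: piv[ef,eg,el,em,ep,er,ez] rk=7  ker:fl,fm,fp,fr,fz,gl,gm,gp,gr,gz,lm,lp,lr,lz,mp,mr,mz,pr,pz,rz
∂2: piv[efl,efr,egl,egm,egp,egr,egz,elm,elp,emp,emr,emz,epr,epz,flm,flr,flz,fmz,fpr,frz] rk=20  ker:fmr,glp,glz,gmp,gmr,gpz,lmr,lmz,lpr,lpz,lrz,mrz,prz
∂3: piv[eglp,egmp,egmr,egpz,flmr,flmz,flrz,fmrz,glpz,lprz] rk=10  ker:lmrz
∂1c = 0
c vs im∂2: reduces to 0 ⇒ boundary

cycle:yes boundary:yes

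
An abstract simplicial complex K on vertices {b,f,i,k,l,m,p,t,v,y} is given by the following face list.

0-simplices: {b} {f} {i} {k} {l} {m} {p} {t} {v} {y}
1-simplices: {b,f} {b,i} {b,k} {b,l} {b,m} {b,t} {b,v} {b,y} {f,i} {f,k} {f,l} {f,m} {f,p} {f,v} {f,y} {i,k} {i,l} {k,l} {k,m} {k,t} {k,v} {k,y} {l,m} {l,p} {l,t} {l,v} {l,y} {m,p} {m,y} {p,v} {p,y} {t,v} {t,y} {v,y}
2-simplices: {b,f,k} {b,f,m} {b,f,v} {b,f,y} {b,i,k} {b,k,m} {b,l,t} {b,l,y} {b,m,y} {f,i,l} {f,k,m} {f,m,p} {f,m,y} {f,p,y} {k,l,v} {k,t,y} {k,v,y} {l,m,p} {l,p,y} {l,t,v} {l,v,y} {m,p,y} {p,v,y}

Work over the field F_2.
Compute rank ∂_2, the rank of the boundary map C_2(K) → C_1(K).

n_0=10 n_1=34 n_2=23  [Z2]
∂1: piv[bf,bi,bk,bl,bm,bt,bv,by,fp] rk=9  ker:fi,fk,fl,fm,fv,fy,ik,il,kl,km,kt,kv,ky,lm,lp,lt,lv,ly,mp,my,pv,py,tv,ty,vy
∂2: piv[bfk,bfm,bfv,bfy,bik,bkm,blt,bly,bmy,fil,fmp,fpy,klv,kty,kvy,lmp,lpy,ltv,lvy,pvy] rk=20  ker:fkm,fmy,mpy
rk∂_2=20

rank∂_2=20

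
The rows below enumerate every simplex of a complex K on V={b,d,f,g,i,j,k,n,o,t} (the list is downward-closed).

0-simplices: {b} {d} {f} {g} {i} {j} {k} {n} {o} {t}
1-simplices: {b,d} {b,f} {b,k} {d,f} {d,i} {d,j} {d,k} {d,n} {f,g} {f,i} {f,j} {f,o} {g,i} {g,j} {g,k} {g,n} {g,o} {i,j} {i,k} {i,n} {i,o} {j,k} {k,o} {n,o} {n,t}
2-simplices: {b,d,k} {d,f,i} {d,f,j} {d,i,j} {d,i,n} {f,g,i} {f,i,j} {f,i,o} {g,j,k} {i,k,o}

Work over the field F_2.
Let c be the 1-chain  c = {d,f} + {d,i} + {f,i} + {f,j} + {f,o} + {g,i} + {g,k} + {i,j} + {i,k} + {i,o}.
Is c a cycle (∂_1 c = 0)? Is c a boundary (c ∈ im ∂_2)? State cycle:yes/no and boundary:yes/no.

cycle:yes boundary:no

n_0=10 n_1=25 n_2=10  [Z2]
∂1: piv[bd,bf,bk,di,dj,dn,fg,fo,nt] rk=9  ker:df,dk,fi,fj,gi,gj,gk,gn,go,ij,ik,in,io,jk,ko,no
∂2: piv[bdk,dfi,dfj,dij,din,fgi,fio,gjk,iko] rk=9  ker:fij
∂1c = 0
c vs im∂2: residual ≠ 0 ⇒ not boundary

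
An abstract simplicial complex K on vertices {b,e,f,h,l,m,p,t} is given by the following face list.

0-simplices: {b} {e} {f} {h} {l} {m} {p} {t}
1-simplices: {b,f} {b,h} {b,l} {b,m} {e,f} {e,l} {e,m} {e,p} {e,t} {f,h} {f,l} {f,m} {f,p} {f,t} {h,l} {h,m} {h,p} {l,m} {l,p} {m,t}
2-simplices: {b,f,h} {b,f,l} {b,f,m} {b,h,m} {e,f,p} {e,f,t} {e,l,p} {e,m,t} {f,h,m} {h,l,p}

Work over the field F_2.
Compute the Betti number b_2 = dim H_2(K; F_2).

b_2=1

n_0=8 n_1=20 n_2=10  [Z2]
∂1: piv[bf,bh,bl,bm,ef,ep,et] rk=7  ker:el,em,fh,fl,fm,fp,ft,hl,hm,hp,lm,lp,mt
∂2: piv[bfh,bfl,bfm,bhm,efp,eft,elp,emt,hlp] rk=9  ker:fhm
b_2=(10−9)−0=1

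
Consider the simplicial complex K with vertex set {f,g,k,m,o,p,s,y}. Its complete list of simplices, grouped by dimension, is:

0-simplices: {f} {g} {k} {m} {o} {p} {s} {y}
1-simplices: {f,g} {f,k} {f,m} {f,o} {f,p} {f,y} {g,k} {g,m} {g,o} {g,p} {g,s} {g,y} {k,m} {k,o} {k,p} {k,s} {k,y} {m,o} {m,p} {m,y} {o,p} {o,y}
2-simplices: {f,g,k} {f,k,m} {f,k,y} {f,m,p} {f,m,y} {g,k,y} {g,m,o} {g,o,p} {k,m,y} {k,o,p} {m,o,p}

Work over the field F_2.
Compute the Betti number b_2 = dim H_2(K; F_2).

n_0=8 n_1=22 n_2=11  [Z2]
∂1: piv[fg,fk,fm,fo,fp,fy,gs] rk=7  ker:gk,gm,go,gp,gy,km,ko,kp,ks,ky,mo,mp,my,op,oy
∂2: piv[fgk,fkm,fky,fmp,fmy,gky,gmo,gop,kop,mop] rk=10  ker:kmy
b_2=(11−10)−0=1

b_2=1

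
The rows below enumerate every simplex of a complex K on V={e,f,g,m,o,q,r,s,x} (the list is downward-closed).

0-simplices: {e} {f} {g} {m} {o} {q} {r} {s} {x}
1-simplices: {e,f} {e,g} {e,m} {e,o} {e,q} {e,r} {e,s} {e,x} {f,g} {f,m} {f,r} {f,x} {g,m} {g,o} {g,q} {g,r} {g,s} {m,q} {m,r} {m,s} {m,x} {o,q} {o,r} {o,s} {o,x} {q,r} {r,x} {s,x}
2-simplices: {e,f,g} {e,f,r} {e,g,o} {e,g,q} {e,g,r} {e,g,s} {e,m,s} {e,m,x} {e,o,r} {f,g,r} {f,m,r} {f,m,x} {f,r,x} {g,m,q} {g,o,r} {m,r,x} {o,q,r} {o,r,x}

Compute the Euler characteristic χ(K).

n_0=9 n_1=28 n_2=18
χ=+9−28+18=-1

χ(K)=-1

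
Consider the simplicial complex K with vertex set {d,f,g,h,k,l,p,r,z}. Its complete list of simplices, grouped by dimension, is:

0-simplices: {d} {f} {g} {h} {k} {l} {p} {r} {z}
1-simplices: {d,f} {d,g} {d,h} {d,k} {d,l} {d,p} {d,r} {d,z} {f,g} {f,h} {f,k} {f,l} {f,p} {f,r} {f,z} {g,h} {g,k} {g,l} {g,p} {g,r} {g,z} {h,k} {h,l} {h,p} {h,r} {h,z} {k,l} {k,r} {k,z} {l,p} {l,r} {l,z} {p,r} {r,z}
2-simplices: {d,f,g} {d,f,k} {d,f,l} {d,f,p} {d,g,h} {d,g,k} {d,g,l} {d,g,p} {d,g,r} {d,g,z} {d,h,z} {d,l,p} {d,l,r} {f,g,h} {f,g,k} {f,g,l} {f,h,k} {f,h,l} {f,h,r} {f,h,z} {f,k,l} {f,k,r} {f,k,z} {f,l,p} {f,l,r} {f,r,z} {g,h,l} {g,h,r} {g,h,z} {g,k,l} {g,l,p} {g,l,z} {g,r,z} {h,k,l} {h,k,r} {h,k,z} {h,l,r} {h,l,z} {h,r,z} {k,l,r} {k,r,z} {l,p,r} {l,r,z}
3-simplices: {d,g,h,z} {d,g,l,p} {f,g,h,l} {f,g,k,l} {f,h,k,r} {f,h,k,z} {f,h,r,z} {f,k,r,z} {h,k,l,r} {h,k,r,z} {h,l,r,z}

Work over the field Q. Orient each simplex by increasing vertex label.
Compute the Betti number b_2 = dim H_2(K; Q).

b_2=8

n_0=9 n_1=34 n_2=43 n_3=11  [Q]
∂1: piv[df,dg,dh,dk,dl,dp,dr,dz] rk=8  ker:fg,fh,fk,fl,fp,fr,fz,gh,gk,gl,gp,gr,gz,hk,hl,hp,hr,hz,kl,kr,kz,lp,lr,lz,pr,rz
∂2: piv[dfg,dfk,dfl,dfp,dgh,dgk,dgl,dgp,dgr,dgz,dhz,dlp,dlr,fgh,fhk,fhl,fhr,fhz,fkl,fkr,fkz,flr,frz,glz,lpr] rk=25  ker:fgk,fgl,flp,ghl,ghr,ghz,gkl,glp,grz,hkl,hkr,hkz,hlr,hlz,hrz,klr,krz,lrz
∂3: piv[dghz,dglp,fghl,fgkl,fhkr,fhkz,fhrz,fkrz,hklr,hlrz] rk=10  ker:hkrz
b_2=(43−25)−10=8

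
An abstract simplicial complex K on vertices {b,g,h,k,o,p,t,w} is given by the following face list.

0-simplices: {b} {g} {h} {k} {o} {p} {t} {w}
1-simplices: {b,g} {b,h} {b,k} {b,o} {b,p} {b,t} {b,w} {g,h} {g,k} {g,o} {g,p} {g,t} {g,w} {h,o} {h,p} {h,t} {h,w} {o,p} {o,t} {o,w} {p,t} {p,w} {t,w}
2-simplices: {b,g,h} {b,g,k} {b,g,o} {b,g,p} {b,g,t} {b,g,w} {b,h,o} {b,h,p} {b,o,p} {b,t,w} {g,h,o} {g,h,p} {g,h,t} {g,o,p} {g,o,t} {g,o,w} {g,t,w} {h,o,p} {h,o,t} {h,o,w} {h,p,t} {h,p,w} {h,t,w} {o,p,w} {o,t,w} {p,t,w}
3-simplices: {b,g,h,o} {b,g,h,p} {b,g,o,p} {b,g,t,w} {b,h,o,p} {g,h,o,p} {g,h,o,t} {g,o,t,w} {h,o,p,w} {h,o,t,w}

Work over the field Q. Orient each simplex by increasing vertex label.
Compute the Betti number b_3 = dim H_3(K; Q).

n_0=8 n_1=23 n_2=26 n_3=10  [Q]
∂1: piv[bg,bh,bk,bo,bp,bt,bw] rk=7  ker:gh,gk,go,gp,gt,gw,ho,hp,ht,hw,op,ot,ow,pt,pw,tw
∂2: piv[bgh,bgk,bgo,bgp,bgt,bgw,bho,bhp,bop,btw,ght,got,gow,how,hpt,hpw] rk=16  ker:gho,ghp,gop,gtw,hop,hot,htw,opw,otw,ptw
∂3: piv[bgho,bghp,bgop,bgtw,bhop,ghot,gotw,hopw,hotw] rk=9  ker:ghop
b_3=(10−9)−0=1

b_3=1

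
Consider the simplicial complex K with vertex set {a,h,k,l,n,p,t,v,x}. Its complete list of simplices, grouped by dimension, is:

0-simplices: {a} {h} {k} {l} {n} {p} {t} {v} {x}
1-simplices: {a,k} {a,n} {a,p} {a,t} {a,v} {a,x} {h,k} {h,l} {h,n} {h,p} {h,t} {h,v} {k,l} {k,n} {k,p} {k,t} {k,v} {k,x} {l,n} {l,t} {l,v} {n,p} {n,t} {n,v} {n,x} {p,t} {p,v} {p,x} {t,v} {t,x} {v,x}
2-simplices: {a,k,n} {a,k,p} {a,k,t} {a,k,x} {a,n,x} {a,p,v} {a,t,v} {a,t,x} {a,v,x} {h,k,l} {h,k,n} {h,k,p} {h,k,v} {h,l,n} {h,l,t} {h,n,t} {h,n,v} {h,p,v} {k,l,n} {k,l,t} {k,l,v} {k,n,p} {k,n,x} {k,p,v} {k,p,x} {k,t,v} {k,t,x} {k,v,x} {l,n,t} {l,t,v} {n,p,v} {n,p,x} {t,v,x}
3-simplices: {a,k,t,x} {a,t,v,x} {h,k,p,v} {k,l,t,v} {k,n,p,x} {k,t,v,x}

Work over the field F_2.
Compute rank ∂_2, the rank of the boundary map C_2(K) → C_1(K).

n_0=9 n_1=31 n_2=33 n_3=6  [Z2]
∂1: piv[ak,an,ap,at,av,ax,hk,hl] rk=8  ker:hn,hp,ht,hv,kl,kn,kp,kt,kv,kx,ln,lt,lv,np,nt,nv,nx,pt,pv,px,tv,tx,vx
∂2: piv[akn,akp,akt,akx,anx,apv,atv,atx,avx,hkl,hkn,hkp,hkv,hln,hlt,hnt,hnv,hpv,klt,klv,knp,kpx] rk=22  ker:kln,knx,kpv,ktv,ktx,kvx,lnt,ltv,npv,npx,tvx
∂3: piv[aktx,atvx,hkpv,kltv,knpx,ktvx] rk=6
rk∂_2=22

rank∂_2=22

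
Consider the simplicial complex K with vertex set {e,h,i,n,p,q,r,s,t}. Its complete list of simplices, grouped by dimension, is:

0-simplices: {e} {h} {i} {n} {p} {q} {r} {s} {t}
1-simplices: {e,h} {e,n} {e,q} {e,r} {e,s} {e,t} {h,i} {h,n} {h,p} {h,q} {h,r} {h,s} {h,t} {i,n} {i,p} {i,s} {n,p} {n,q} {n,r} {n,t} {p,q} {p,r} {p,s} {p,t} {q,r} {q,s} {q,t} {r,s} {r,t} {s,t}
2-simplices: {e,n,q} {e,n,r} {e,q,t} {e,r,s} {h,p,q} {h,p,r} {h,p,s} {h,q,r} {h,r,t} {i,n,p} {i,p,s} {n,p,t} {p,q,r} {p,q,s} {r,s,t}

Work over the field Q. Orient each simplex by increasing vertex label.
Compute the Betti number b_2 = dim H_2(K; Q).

b_2=1

n_0=9 n_1=30 n_2=15  [Q]
∂1: piv[eh,en,eq,er,es,et,hi,hp] rk=8  ker:hn,hq,hr,hs,ht,in,ip,is,np,nq,nr,nt,pq,pr,ps,pt,qr,qs,qt,rs,rt,st
∂2: piv[enq,enr,eqt,ers,hpq,hpr,hps,hqr,hrt,inp,ips,npt,pqs,rst] rk=14  ker:pqr
b_2=(15−14)−0=1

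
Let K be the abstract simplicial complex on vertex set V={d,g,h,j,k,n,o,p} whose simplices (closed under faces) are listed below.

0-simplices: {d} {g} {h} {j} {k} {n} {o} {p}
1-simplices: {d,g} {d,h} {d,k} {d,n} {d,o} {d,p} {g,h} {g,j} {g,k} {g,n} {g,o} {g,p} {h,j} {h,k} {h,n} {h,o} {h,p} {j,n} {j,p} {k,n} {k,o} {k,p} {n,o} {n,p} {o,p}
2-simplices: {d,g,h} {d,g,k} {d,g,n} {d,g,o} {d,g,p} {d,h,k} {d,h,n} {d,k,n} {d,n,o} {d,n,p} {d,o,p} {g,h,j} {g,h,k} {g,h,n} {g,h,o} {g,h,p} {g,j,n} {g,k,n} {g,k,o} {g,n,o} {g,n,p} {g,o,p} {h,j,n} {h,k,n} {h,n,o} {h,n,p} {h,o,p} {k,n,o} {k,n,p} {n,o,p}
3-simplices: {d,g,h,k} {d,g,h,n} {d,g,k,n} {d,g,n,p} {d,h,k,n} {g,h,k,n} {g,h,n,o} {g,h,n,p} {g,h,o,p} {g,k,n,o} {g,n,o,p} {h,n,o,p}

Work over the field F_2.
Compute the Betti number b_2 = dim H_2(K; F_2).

b_2=3

n_0=8 n_1=25 n_2=30 n_3=12  [Z2]
∂1: piv[dg,dh,dk,dn,do,dp,gj] rk=7  ker:gh,gk,gn,go,gp,hj,hk,hn,ho,hp,jn,jp,kn,ko,kp,no,np,op
∂2: piv[dgh,dgk,dgn,dgo,dgp,dhk,dhn,dkn,dno,dnp,dop,ghj,gho,ghp,gjn,gko,knp] rk=17  ker:ghk,ghn,gkn,gno,gnp,gop,hjn,hkn,hno,hnp,hop,kno,nop
∂3: piv[dghk,dghn,dgkn,dgnp,dhkn,ghno,ghnp,ghop,gkno,gnop] rk=10  ker:ghkn,hnop
b_2=(30−17)−10=3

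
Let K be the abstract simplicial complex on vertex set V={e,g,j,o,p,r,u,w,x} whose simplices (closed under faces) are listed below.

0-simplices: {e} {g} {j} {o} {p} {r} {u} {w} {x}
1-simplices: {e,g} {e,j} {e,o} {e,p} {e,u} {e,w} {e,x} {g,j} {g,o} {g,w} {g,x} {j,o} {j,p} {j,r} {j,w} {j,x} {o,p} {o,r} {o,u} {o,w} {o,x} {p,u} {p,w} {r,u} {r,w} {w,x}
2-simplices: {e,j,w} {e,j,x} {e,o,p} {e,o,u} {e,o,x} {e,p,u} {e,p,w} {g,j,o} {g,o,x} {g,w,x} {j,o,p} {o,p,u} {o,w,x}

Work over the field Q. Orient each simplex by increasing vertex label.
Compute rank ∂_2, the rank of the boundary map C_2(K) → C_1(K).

rank∂_2=12

n_0=9 n_1=26 n_2=13  [Q]
∂1: piv[eg,ej,eo,ep,eu,ew,ex,jr] rk=8  ker:gj,go,gw,gx,jo,jp,jw,jx,op,or,ou,ow,ox,pu,pw,ru,rw,wx
∂2: piv[ejw,ejx,eop,eou,eox,epu,epw,gjo,gox,gwx,jop,owx] rk=12  ker:opu
rk∂_2=12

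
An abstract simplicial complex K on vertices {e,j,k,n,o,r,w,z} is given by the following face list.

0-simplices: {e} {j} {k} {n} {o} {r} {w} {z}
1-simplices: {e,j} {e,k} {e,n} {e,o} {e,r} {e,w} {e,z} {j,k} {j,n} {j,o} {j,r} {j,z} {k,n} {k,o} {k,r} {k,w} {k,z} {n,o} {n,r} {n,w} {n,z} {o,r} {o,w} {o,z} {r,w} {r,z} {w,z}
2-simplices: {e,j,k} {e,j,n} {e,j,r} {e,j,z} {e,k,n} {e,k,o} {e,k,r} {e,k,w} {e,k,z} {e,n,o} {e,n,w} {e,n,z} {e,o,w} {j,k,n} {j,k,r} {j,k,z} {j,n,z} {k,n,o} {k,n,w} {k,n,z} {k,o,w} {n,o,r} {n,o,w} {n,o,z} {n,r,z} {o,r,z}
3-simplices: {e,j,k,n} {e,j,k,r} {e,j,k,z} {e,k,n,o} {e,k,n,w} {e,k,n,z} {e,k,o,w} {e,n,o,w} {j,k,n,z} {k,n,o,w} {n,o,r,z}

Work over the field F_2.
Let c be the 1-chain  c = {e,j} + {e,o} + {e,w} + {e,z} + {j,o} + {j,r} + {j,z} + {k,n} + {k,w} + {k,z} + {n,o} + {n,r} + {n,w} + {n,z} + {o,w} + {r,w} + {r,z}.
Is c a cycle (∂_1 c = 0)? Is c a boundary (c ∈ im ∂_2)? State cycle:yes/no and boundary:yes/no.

cycle:no boundary:no

n_0=8 n_1=27 n_2=26 n_3=11  [Z2]
∂1: piv[ej,ek,en,eo,er,ew,ez] rk=7  ker:jk,jn,jo,jr,jz,kn,ko,kr,kw,kz,no,nr,nw,nz,or,ow,oz,rw,rz,wz
∂2: piv[ejk,ejn,ejr,ejz,ekn,eko,ekr,ekw,ekz,eno,enw,enz,eow,nor,noz,nrz] rk=16  ker:jkn,jkr,jkz,jnz,kno,knw,knz,kow,now,orz
∂3: piv[ejkn,ejkr,ejkz,ekno,eknw,eknz,ekow,enow,jknz,norz] rk=10  ker:know
∂1c = {k} + {n} + {w} + {z}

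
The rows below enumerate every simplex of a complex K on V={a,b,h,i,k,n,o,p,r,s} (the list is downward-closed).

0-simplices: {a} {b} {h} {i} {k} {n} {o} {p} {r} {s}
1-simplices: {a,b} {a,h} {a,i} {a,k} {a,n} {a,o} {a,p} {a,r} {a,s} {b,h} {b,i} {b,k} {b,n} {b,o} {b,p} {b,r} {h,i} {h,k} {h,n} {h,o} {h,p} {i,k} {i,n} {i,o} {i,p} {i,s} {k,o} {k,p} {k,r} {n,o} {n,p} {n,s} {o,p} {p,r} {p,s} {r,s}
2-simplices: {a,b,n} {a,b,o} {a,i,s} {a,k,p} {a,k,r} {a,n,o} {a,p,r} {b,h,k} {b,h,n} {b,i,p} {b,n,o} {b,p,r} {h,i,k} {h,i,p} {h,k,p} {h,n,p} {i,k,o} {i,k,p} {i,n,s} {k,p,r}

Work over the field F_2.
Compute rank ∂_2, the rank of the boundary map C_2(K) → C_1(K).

rank∂_2=17

n_0=10 n_1=36 n_2=20  [Z2]
∂1: piv[ab,ah,ai,ak,an,ao,ap,ar,as] rk=9  ker:bh,bi,bk,bn,bo,bp,br,hi,hk,hn,ho,hp,ik,in,io,ip,is,ko,kp,kr,no,np,ns,op,pr,ps,rs
∂2: piv[abn,abo,ais,akp,akr,ano,apr,bhk,bhn,bip,bpr,hik,hip,hkp,hnp,iko,ins] rk=17  ker:bno,ikp,kpr
rk∂_2=17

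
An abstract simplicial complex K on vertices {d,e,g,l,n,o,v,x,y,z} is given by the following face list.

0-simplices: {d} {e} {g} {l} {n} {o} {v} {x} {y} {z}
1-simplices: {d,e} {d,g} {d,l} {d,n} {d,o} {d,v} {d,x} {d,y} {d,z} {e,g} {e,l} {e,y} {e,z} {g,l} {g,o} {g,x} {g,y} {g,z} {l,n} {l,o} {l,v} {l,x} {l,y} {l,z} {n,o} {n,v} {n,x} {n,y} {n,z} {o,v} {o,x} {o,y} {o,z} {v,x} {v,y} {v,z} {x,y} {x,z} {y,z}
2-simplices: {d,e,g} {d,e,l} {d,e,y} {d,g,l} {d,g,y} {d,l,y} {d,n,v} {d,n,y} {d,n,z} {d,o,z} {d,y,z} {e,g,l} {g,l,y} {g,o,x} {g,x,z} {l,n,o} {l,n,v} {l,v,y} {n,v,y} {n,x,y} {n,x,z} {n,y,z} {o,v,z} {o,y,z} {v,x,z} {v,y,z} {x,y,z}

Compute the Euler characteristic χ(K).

χ(K)=-2

n_0=10 n_1=39 n_2=27
χ=+10−39+27=-2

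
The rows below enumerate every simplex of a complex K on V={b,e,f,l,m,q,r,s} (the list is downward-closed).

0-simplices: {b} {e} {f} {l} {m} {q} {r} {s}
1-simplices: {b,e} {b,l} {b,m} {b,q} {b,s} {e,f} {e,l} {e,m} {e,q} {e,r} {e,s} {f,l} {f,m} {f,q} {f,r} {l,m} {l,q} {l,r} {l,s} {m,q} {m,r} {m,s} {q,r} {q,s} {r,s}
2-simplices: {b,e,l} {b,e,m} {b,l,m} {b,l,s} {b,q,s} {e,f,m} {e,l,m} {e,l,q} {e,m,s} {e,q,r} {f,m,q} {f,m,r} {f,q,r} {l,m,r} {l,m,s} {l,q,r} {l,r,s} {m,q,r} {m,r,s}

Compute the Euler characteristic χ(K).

n_0=8 n_1=25 n_2=19
χ=+8−25+19=2

χ(K)=2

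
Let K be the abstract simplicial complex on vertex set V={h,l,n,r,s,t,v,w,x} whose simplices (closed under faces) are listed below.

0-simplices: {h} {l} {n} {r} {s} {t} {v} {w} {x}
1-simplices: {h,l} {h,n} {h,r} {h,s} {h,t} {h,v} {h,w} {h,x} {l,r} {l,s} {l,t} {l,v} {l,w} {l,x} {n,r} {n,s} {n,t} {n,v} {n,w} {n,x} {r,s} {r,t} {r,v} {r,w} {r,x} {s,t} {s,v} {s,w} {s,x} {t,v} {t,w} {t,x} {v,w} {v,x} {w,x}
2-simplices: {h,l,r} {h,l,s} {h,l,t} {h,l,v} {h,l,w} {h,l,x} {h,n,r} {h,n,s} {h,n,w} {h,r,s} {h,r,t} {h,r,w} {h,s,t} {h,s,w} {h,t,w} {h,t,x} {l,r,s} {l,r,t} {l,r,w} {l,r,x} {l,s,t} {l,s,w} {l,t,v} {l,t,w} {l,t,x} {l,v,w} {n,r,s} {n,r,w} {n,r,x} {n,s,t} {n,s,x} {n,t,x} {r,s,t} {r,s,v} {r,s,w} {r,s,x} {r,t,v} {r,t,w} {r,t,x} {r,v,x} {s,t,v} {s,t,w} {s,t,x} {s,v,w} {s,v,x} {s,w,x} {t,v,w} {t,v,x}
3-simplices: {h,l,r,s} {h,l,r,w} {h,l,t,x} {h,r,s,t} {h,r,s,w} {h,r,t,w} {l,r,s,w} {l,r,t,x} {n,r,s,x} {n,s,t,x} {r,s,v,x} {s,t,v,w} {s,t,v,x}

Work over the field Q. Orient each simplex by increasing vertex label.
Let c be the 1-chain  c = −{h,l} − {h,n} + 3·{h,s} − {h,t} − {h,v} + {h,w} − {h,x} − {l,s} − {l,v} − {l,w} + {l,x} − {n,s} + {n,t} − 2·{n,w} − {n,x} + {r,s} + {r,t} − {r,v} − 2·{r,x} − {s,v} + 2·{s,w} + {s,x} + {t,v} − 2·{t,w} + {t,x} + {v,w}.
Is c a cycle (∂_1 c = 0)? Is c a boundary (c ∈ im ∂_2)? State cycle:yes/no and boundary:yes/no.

cycle:no boundary:no

n_0=9 n_1=35 n_2=48 n_3=13  [Q]
∂1: piv[hl,hn,hr,hs,ht,hv,hw,hx] rk=8  ker:lr,ls,lt,lv,lw,lx,nr,ns,nt,nv,nw,nx,rs,rt,rv,rw,rx,st,sv,sw,sx,tv,tw,tx,vw,vx,wx
∂2: piv[hlr,hls,hlt,hlv,hlw,hlx,hnr,hns,hnw,hrs,hrt,hrw,hst,hsw,htw,htx,lrx,ltv,lvw,nrx,nst,nsx,rsv,rtv,rvx,swx] rk=26  ker:lrs,lrt,lrw,lst,lsw,ltw,ltx,nrs,nrw,ntx,rst,rsw,rsx,rtw,rtx,stv,stw,stx,svw,svx,tvw,tvx
∂3: piv[hlrs,hlrw,hltx,hrst,hrsw,hrtw,lrsw,lrtx,nrsx,nstx,rsvx,stvw,stvx] rk=13
∂1c = {h} + {l} + 2·{n} + {r} + {t} − 4·{v} − {w} − {x}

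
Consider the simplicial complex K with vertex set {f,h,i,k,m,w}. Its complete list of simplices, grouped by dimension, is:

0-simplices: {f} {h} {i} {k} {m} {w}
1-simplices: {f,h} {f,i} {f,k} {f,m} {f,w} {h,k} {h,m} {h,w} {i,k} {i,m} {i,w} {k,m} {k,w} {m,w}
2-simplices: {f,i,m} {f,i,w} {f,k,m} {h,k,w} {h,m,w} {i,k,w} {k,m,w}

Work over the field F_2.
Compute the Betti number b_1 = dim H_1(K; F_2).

n_0=6 n_1=14 n_2=7  [Z2]
∂1: piv[fh,fi,fk,fm,fw] rk=5  ker:hk,hm,hw,ik,im,iw,km,kw,mw
∂2: piv[fim,fiw,fkm,hkw,hmw,ikw,kmw] rk=7
b_1=(14−5)−7=2

b_1=2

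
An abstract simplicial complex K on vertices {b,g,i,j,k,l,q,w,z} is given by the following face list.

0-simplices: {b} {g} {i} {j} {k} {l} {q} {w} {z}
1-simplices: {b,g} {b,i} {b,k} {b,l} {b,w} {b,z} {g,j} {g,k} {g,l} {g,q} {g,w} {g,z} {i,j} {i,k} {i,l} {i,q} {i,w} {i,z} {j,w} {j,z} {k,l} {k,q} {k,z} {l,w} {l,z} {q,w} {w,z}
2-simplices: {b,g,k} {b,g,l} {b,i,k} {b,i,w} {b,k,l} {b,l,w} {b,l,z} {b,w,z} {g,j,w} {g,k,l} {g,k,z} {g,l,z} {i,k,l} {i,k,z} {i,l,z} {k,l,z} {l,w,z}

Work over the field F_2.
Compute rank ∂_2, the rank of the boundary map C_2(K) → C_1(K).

n_0=9 n_1=27 n_2=17  [Z2]
∂1: piv[bg,bi,bk,bl,bw,bz,gj,gq] rk=8  ker:gk,gl,gw,gz,ij,ik,il,iq,iw,iz,jw,jz,kl,kq,kz,lw,lz,qw,wz
∂2: piv[bgk,bgl,bik,biw,bkl,blw,blz,bwz,gjw,gkz,glz,ikl,ikz] rk=13  ker:gkl,ilz,klz,lwz
rk∂_2=13

rank∂_2=13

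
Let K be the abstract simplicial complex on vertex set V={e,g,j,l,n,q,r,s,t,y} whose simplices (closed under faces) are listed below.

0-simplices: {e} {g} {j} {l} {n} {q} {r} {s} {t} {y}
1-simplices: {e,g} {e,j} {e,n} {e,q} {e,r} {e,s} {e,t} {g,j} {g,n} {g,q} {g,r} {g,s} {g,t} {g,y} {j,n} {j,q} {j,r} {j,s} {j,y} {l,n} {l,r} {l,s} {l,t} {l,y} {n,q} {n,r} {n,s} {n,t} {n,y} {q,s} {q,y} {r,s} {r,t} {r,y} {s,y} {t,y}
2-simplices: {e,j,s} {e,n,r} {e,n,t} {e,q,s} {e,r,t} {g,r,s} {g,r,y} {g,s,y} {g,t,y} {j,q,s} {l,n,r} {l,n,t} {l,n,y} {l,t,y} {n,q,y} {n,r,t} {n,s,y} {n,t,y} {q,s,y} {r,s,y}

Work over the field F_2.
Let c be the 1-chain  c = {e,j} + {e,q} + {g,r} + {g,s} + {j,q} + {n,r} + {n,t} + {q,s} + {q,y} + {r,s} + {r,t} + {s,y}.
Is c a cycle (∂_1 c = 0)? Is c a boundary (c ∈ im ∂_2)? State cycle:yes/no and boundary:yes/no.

n_0=10 n_1=36 n_2=20  [Z2]
∂1: piv[eg,ej,en,eq,er,es,et,gy,ln] rk=9  ker:gj,gn,gq,gr,gs,gt,jn,jq,jr,js,jy,lr,ls,lt,ly,nq,nr,ns,nt,ny,qs,qy,rs,rt,ry,sy,ty
∂2: piv[ejs,enr,ent,eqs,ert,grs,gry,gsy,gty,jqs,lnr,lnt,lny,lty,nqy,nsy,qsy] rk=17  ker:nrt,nty,rsy
∂1c = 0
c vs im∂2: reduces to 0 ⇒ boundary

cycle:yes boundary:yes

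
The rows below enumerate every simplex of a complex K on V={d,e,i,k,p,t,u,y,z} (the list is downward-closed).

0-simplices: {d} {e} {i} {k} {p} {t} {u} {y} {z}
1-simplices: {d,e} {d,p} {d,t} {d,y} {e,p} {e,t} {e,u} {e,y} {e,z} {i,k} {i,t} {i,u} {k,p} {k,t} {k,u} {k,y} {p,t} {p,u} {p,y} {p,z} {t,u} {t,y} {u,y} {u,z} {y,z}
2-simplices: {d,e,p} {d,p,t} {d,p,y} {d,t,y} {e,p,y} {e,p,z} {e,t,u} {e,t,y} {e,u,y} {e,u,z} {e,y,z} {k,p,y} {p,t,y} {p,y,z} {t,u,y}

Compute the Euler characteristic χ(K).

χ(K)=-1

n_0=9 n_1=25 n_2=15
χ=+9−25+15=-1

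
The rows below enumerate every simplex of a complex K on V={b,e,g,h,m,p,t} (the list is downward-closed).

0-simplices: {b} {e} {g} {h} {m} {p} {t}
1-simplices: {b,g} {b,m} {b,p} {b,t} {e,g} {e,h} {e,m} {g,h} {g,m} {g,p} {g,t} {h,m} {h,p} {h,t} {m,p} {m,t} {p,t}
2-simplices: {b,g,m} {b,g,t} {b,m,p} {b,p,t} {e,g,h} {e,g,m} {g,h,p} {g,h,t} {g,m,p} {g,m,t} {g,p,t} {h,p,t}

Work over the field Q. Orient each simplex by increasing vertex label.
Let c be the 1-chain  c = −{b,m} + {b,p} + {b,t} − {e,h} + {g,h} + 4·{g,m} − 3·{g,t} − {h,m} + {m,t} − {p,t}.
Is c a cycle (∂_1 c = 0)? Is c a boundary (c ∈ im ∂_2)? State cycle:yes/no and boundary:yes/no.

n_0=7 n_1=17 n_2=12  [Q]
∂1: piv[bg,bm,bp,bt,eg,eh] rk=6  ker:em,gh,gm,gp,gt,hm,hp,ht,mp,mt,pt
∂2: piv[bgm,bgt,bmp,bpt,egh,egm,ghp,ght,gmp,gmt] rk=10  ker:gpt,hpt
∂1c = −{b} + {e} − 2·{g} + {h} + {m} + 2·{p} − 2·{t}

cycle:no boundary:no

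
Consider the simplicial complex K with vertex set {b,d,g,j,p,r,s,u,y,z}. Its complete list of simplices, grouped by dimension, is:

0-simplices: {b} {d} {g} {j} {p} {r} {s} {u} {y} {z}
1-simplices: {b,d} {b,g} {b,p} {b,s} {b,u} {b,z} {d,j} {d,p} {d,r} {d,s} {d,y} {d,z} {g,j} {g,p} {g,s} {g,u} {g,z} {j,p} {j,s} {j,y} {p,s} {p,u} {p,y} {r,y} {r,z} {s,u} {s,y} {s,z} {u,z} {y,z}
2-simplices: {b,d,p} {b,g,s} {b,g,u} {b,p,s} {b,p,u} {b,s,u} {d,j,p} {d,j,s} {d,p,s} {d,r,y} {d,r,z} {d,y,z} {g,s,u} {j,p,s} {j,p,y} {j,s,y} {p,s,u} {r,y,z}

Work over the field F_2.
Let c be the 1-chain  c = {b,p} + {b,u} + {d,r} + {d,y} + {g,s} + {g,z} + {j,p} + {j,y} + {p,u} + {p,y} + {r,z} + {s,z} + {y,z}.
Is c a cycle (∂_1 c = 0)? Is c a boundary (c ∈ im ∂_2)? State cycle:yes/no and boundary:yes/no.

n_0=10 n_1=30 n_2=18  [Z2]
∂1: piv[bd,bg,bp,bs,bu,bz,dj,dr,dy] rk=9  ker:dp,ds,dz,gj,gp,gs,gu,gz,jp,js,jy,ps,pu,py,ry,rz,su,sy,sz,uz,yz
∂2: piv[bdp,bgs,bgu,bps,bpu,bsu,djp,djs,dps,dry,drz,dyz,jpy,jsy] rk=14  ker:gsu,jps,psu,ryz
∂1c = 0
c vs im∂2: residual ≠ 0 ⇒ not boundary

cycle:yes boundary:no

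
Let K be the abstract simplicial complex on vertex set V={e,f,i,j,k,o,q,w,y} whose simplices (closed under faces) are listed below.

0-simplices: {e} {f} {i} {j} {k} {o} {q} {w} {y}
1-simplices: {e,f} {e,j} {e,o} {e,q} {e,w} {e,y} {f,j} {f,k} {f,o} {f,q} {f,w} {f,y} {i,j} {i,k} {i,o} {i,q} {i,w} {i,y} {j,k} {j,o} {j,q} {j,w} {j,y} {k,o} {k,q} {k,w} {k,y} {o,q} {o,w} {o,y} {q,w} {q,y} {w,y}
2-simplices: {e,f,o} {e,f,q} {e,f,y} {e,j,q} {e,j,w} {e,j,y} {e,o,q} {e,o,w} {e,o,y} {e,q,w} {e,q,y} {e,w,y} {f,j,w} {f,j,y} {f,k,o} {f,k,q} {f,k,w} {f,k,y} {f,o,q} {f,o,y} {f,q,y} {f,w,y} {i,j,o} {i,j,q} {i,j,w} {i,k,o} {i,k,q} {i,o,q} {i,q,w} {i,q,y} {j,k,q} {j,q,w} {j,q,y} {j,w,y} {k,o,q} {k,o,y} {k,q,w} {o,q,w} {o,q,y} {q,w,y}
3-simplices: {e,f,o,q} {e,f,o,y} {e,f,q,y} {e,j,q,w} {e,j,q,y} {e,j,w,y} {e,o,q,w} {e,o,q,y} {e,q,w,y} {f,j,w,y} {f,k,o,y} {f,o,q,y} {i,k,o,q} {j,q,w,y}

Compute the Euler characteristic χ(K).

χ(K)=2

n_0=9 n_1=33 n_2=40 n_3=14
χ=+9−33+40−14=2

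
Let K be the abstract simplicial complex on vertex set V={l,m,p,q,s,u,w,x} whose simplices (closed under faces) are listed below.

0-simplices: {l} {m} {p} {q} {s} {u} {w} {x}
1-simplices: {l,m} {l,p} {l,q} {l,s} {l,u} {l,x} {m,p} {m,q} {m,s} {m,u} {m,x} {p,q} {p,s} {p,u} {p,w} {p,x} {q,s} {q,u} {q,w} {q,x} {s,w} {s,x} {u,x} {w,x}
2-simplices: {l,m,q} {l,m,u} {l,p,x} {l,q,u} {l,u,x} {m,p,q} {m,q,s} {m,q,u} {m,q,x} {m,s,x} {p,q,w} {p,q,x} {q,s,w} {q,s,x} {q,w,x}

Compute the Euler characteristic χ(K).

n_0=8 n_1=24 n_2=15
χ=+8−24+15=-1

χ(K)=-1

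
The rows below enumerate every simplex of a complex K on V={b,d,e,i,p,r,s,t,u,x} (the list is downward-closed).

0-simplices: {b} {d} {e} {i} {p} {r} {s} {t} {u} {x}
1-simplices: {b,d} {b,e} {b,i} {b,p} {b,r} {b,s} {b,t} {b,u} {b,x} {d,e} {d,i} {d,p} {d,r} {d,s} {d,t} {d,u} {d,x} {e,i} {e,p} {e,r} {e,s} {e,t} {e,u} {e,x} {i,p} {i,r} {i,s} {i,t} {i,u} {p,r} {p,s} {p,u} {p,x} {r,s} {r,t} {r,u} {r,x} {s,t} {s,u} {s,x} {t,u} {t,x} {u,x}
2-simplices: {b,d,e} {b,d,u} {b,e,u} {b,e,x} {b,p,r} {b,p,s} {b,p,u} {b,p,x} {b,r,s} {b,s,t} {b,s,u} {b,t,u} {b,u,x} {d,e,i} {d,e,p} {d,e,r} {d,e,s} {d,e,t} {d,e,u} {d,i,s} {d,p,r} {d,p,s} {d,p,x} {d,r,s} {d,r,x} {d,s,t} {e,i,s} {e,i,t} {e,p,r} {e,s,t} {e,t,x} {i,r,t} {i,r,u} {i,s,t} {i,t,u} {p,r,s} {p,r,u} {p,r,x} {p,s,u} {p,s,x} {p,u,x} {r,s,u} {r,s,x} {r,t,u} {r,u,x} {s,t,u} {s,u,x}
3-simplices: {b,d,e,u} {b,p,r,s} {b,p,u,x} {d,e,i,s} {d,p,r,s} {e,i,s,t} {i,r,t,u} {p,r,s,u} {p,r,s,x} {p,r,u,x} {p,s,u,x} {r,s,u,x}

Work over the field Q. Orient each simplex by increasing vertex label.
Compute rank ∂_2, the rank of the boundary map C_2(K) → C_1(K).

n_0=10 n_1=43 n_2=47 n_3=12  [Q]
∂1: piv[bd,be,bi,bp,br,bs,bt,bu,bx] rk=9  ker:de,di,dp,dr,ds,dt,du,dx,ei,ep,er,es,et,eu,ex,ip,ir,is,it,iu,pr,ps,pu,px,rs,rt,ru,rx,st,su,sx,tu,tx,ux
∂2: piv[bde,bdu,beu,bex,bpr,bps,bpu,bpx,brs,bst,bsu,btu,bux,dei,dep,der,des,det,dis,dpr,dps,dpx,drx,dst,eit,etx,irt,iru,itu,pru,psx] rk=31  ker:deu,drs,eis,epr,est,ist,prs,prx,psu,pux,rsu,rsx,rtu,rux,stu,sux
∂3: piv[bdeu,bprs,bpux,deis,dprs,eist,irtu,prsu,prsx,prux,psux] rk=11  ker:rsux
rk∂_2=31

rank∂_2=31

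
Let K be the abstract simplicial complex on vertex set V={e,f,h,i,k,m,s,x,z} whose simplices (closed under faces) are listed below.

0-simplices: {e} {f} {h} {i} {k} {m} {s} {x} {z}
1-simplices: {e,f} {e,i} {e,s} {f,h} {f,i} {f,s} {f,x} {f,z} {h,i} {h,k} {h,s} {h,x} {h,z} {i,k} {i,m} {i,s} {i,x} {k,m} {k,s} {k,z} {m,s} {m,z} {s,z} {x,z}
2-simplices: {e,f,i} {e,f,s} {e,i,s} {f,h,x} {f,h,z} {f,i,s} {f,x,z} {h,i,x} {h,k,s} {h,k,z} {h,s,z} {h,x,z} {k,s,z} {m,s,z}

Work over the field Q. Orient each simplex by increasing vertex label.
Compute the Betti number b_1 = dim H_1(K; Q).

n_0=9 n_1=24 n_2=14  [Q]
∂1: piv[ef,ei,es,fh,fx,fz,hk,im] rk=8  ker:fi,fs,hi,hs,hx,hz,ik,is,ix,km,ks,kz,ms,mz,sz,xz
∂2: piv[efi,efs,eis,fhx,fhz,fxz,hix,hks,hkz,hsz,msz] rk=11  ker:fis,hxz,ksz
b_1=(24−8)−11=5

b_1=5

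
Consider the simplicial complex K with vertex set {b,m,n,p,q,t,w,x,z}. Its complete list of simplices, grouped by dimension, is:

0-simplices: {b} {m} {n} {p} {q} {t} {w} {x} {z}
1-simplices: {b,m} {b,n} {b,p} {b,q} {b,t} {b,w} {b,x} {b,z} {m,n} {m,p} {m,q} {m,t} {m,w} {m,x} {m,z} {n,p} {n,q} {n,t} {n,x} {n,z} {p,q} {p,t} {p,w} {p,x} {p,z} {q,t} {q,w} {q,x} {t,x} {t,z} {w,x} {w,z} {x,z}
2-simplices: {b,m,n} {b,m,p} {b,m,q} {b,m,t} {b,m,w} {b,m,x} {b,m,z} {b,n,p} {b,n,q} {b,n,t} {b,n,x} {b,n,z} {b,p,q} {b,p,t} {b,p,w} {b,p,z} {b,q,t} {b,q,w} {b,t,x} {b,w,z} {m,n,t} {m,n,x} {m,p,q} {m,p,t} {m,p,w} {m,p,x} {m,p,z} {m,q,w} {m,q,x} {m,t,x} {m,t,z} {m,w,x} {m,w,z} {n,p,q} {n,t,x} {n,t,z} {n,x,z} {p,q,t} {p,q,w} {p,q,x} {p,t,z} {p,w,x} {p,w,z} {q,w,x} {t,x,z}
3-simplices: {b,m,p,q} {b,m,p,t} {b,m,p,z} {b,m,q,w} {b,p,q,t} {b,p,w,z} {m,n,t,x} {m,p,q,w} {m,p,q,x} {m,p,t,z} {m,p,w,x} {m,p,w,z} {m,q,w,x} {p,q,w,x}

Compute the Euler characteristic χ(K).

n_0=9 n_1=33 n_2=45 n_3=14
χ=+9−33+45−14=7

χ(K)=7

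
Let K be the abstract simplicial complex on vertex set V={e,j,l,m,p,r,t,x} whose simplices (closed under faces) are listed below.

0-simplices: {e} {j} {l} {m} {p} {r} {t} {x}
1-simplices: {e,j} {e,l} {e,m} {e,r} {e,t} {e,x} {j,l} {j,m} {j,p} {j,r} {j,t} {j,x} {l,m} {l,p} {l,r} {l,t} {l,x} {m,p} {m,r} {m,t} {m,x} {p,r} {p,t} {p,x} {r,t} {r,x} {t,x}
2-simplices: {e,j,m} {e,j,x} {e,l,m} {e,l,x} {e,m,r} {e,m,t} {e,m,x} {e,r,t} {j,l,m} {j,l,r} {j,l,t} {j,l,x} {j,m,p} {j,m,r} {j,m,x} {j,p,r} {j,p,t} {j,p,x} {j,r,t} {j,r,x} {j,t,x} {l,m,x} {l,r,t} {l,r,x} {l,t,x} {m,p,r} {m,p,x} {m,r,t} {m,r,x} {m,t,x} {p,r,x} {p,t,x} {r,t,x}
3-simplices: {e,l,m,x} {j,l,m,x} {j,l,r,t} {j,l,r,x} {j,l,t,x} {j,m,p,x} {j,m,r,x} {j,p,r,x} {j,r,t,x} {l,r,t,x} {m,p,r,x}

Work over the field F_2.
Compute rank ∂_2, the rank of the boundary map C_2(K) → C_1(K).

n_0=8 n_1=27 n_2=33 n_3=11  [Z2]
∂1: piv[ej,el,em,er,et,ex,jp] rk=7  ker:jl,jm,jr,jt,jx,lm,lp,lr,lt,lx,mp,mr,mt,mx,pr,pt,px,rt,rx,tx
∂2: piv[ejm,ejx,elm,elx,emr,emt,emx,ert,jlm,jlr,jlt,jmp,jmr,jpr,jpt,jpx,jrt,jrx,jtx] rk=19  ker:jlx,jmx,lmx,lrt,lrx,ltx,mpr,mpx,mrt,mrx,mtx,prx,ptx,rtx
∂3: piv[elmx,jlmx,jlrt,jlrx,jltx,jmpx,jmrx,jprx,jrtx,mprx] rk=10  ker:lrtx
rk∂_2=19

rank∂_2=19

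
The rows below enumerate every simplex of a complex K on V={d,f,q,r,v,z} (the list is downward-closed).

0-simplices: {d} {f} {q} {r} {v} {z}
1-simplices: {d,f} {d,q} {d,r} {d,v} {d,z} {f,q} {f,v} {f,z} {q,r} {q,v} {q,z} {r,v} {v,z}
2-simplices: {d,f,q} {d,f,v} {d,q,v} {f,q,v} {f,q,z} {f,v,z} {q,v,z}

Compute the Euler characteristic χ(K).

χ(K)=0

n_0=6 n_1=13 n_2=7
χ=+6−13+7=0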